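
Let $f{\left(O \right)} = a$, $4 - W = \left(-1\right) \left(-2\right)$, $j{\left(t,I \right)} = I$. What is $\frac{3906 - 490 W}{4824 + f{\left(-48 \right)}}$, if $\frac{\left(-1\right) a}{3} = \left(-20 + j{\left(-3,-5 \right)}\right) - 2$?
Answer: $\frac{2926}{4905} \approx 0.59653$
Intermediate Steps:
$W = 2$ ($W = 4 - \left(-1\right) \left(-2\right) = 4 - 2 = 2$)
$a = 81$ ($a = - 3 \left(\left(-20 - 5\right) - 2\right) = - 3 \left(-25 - 2\right) = \left(-3\right) \left(-27\right) = 81$)
$f{\left(O \right)} = 81$
$\frac{3906 - 490 W}{4824 + f{\left(-48 \right)}} = \frac{3906 - 980}{4824 + 81} = \frac{3906 - 980}{4905} = 2926 \cdot \frac{1}{4905} = \frac{2926}{4905}$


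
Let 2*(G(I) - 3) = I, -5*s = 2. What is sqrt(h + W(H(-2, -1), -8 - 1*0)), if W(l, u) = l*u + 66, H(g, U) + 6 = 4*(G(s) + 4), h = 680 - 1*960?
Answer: I*sqrt(9590)/5 ≈ 19.586*I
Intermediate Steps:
s = -2/5 (s = -1/5*2 = -2/5 ≈ -0.40000)
h = -280 (h = 680 - 960 = -280)
G(I) = 3 + I/2
H(g, U) = 106/5 (H(g, U) = -6 + 4*((3 + (1/2)*(-2/5)) + 4) = -6 + 4*((3 - 1/5) + 4) = -6 + 4*(14/5 + 4) = -6 + 4*(34/5) = -6 + 136/5 = 106/5)
W(l, u) = 66 + l*u
sqrt(h + W(H(-2, -1), -8 - 1*0)) = sqrt(-280 + (66 + 106*(-8 - 1*0)/5)) = sqrt(-280 + (66 + 106*(-8 + 0)/5)) = sqrt(-280 + (66 + (106/5)*(-8))) = sqrt(-280 + (66 - 848/5)) = sqrt(-280 - 518/5) = sqrt(-1918/5) = I*sqrt(9590)/5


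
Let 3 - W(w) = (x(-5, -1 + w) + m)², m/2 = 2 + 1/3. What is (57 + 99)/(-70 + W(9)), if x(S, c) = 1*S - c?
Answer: -351/307 ≈ -1.1433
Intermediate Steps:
x(S, c) = S - c
m = 14/3 (m = 2*(2 + 1/3) = 2*(2 + ⅓) = 2*(7/3) = 14/3 ≈ 4.6667)
W(w) = 3 - (⅔ - w)² (W(w) = 3 - ((-5 - (-1 + w)) + 14/3)² = 3 - ((-5 + (1 - w)) + 14/3)² = 3 - ((-4 - w) + 14/3)² = 3 - (⅔ - w)²)
(57 + 99)/(-70 + W(9)) = (57 + 99)/(-70 + (3 - (-2 + 3*9)²/9)) = 156/(-70 + (3 - (-2 + 27)²/9)) = 156/(-70 + (3 - ⅑*25²)) = 156/(-70 + (3 - ⅑*625)) = 156/(-70 + (3 - 625/9)) = 156/(-70 - 598/9) = 156/(-1228/9) = 156*(-9/1228) = -351/307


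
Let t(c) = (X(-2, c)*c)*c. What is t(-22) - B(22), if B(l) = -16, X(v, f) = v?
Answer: -952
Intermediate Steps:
t(c) = -2*c² (t(c) = (-2*c)*c = -2*c²)
t(-22) - B(22) = -2*(-22)² - 1*(-16) = -2*484 + 16 = -968 + 16 = -952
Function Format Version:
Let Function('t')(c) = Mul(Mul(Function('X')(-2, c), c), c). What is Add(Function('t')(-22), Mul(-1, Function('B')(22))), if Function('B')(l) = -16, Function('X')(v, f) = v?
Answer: -952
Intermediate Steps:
Function('t')(c) = Mul(-2, Pow(c, 2)) (Function('t')(c) = Mul(Mul(-2, c), c) = Mul(-2, Pow(c, 2)))
Add(Function('t')(-22), Mul(-1, Function('B')(22))) = Add(Mul(-2, Pow(-22, 2)), Mul(-1, -16)) = Add(Mul(-2, 484), 16) = Add(-968, 16) = -952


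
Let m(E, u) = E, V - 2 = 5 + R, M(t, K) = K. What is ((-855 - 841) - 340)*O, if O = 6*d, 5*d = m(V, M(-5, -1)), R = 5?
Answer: -146592/5 ≈ -29318.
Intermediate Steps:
V = 12 (V = 2 + (5 + 5) = 2 + 10 = 12)
d = 12/5 (d = (⅕)*12 = 12/5 ≈ 2.4000)
O = 72/5 (O = 6*(12/5) = 72/5 ≈ 14.400)
((-855 - 841) - 340)*O = ((-855 - 841) - 340)*(72/5) = (-1696 - 340)*(72/5) = -2036*72/5 = -146592/5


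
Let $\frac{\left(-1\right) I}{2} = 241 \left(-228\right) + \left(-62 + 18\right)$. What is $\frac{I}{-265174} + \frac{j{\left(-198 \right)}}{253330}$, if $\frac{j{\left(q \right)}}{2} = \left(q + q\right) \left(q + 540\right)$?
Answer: $- \frac{6886456}{4640545} \approx -1.484$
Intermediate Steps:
$I = 109984$ ($I = - 2 \left(241 \left(-228\right) + \left(-62 + 18\right)\right) = - 2 \left(-54948 - 44\right) = \left(-2\right) \left(-54992\right) = 109984$)
$j{\left(q \right)} = 4 q \left(540 + q\right)$ ($j{\left(q \right)} = 2 \left(q + q\right) \left(q + 540\right) = 2 \cdot 2 q \left(540 + q\right) = 4 q \left(540 + q\right)$)
$\frac{I}{-265174} + \frac{j{\left(-198 \right)}}{253330} = \frac{109984}{-265174} + \frac{4 \left(-198\right) \left(540 - 198\right)}{253330} = 109984 \left(- \frac{1}{265174}\right) + 4 \left(-198\right) 342 \cdot \frac{1}{253330} = - \frac{7856}{18941} - \frac{12312}{11515} = - \frac{6886456}{4640545}$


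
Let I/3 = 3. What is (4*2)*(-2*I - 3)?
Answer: -168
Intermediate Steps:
I = 9 (I = 3*3 = 9)
(4*2)*(-2*I - 3) = (4*2)*(-2*9 - 3) = 8*(-18 - 3) = 8*(-21) = -168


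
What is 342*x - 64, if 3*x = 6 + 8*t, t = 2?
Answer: 2444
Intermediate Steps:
x = 22/3 (x = (6 + 8*2)/3 = (6 + 16)/3 = (⅓)*22 = 22/3 ≈ 7.3333)
342*x - 64 = 342*(22/3) - 64 = 2508 - 64 = 2444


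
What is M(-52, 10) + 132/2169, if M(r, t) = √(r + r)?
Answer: 44/723 + 2*I*√26 ≈ 0.060858 + 10.198*I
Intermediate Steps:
M(r, t) = √2*√r (M(r, t) = √(2*r) = √2*√r)
M(-52, 10) + 132/2169 = √2*√(-52) + 132/2169 = √2*(2*I*√13) + 132*(1/2169) = 2*I*√26 + 44/723 = 44/723 + 2*I*√26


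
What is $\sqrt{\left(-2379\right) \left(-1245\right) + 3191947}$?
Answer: $\sqrt{6153802} \approx 2480.7$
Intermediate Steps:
$\sqrt{\left(-2379\right) \left(-1245\right) + 3191947} = \sqrt{2961855 + 3191947} = \sqrt{6153802}$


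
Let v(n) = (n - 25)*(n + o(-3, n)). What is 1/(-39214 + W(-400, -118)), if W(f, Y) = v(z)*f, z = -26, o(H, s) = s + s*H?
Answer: 1/491186 ≈ 2.0359e-6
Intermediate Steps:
o(H, s) = s + H*s
v(n) = -n*(-25 + n) (v(n) = (n - 25)*(n + n*(1 - 3)) = (-25 + n)*(n + n*(-2)) = (-25 + n)*(n - 2*n) = (-25 + n)*(-n) = -n*(-25 + n))
W(f, Y) = -1326*f (W(f, Y) = (-26*(25 - 1*(-26)))*f = (-26*(25 + 26))*f = (-26*51)*f = -1326*f)
1/(-39214 + W(-400, -118)) = 1/(-39214 - 1326*(-400)) = 1/(-39214 + 530400) = 1/491186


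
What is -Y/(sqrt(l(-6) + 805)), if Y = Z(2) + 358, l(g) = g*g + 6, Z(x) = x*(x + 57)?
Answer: -68*sqrt(7)/11 ≈ -16.356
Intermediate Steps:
Z(x) = x*(57 + x)
l(g) = 6 + g**2 (l(g) = g**2 + 6 = 6 + g**2)
Y = 476 (Y = 2*(57 + 2) + 358 = 2*59 + 358 = 118 + 358 = 476)
-Y/(sqrt(l(-6) + 805)) = -476/(sqrt((6 + (-6)**2) + 805)) = -476/(sqrt((6 + 36) + 805)) = -476/(sqrt(42 + 805)) = -476/(sqrt(847)) = -476/(11*sqrt(7)) = -476*sqrt(7)/77 = -68*sqrt(7)/11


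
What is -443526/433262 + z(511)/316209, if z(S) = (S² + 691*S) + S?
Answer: 21015589352/22833557293 ≈ 0.92038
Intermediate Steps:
z(S) = S² + 692*S
-443526/433262 + z(511)/316209 = -443526/433262 + (511*(692 + 511))/316209 = -443526*1/433262 + (511*1203)*(1/316209) = -221763/216631 + 614733*(1/316209) = -221763/216631 + 204911/105403 = 21015589352/22833557293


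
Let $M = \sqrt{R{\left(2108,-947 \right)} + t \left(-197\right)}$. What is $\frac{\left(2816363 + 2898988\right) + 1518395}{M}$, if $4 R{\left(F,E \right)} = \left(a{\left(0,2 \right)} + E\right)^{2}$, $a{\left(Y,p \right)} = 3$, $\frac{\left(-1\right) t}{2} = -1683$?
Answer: $- \frac{3616873 i \sqrt{440318}}{220159} \approx - 10901.0 i$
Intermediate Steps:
$t = 3366$ ($t = \left(-2\right) \left(-1683\right) = 3366$)
$R{\left(F,E \right)} = \frac{\left(3 + E\right)^{2}}{4}$
$M = i \sqrt{440318}$ ($M = \sqrt{\frac{\left(3 - 947\right)^{2}}{4} + 3366 \left(-197\right)} = \sqrt{\frac{\left(-944\right)^{2}}{4} - 663102} = \sqrt{\frac{1}{4} \cdot 891136 - 663102} = \sqrt{222784 - 663102} = \sqrt{-440318} = i \sqrt{440318} \approx 663.56 i$)
$\frac{\left(2816363 + 2898988\right) + 1518395}{M} = \frac{\left(2816363 + 2898988\right) + 1518395}{i \sqrt{440318}} = \left(5715351 + 1518395\right) \left(- \frac{i \sqrt{440318}}{440318}\right) = 7233746 \left(- \frac{i \sqrt{440318}}{440318}\right) = - \frac{3616873 i \sqrt{440318}}{220159}$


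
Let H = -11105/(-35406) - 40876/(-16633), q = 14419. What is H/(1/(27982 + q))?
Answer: 69196953095521/588907998 ≈ 1.1750e+5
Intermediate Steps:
H = 1631965121/588907998 (H = -11105*(-1/35406) - 40876*(-1/16633) = 11105/35406 + 40876/16633 = 1631965121/588907998 ≈ 2.7712)
H/(1/(27982 + q)) = 1631965121/(588907998*(1/(27982 + 14419))) = 1631965121/(588907998*(1/42401)) = (1631965121/588907998)*42401 = 69196953095521/588907998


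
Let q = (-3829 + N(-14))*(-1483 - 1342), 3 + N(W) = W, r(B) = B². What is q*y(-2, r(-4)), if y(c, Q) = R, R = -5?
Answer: -54324750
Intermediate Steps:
y(c, Q) = -5
N(W) = -3 + W
q = 10864950 (q = (-3829 + (-3 - 14))*(-1483 - 1342) = (-3829 - 17)*(-2825) = -3846*(-2825) = 10864950)
q*y(-2, r(-4)) = 10864950*(-5) = -54324750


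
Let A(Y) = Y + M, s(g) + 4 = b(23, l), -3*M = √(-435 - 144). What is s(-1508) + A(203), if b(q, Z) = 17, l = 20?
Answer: 216 - I*√579/3 ≈ 216.0 - 8.0208*I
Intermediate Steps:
M = -I*√579/3 (M = -√(-435 - 144)/3 = -I*√579/3 ≈ -8.0208*I)
s(g) = 13 (s(g) = -4 + 17 = 13)
A(Y) = Y - I*√579/3
s(-1508) + A(203) = 13 + (203 - I*√579/3) = 216 - I*√579/3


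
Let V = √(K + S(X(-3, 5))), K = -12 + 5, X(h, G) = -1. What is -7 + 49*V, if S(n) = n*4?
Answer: -7 + 49*I*√11 ≈ -7.0 + 162.51*I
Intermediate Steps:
S(n) = 4*n
K = -7
V = I*√11 (V = √(-7 + 4*(-1)) = √(-7 - 4) = √(-11) = I*√11 ≈ 3.3166*I)
-7 + 49*V = -7 + 49*(I*√11) = -7 + 49*I*√11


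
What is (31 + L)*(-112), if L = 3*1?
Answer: -3808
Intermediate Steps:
L = 3
(31 + L)*(-112) = (31 + 3)*(-112) = 34*(-112) = -3808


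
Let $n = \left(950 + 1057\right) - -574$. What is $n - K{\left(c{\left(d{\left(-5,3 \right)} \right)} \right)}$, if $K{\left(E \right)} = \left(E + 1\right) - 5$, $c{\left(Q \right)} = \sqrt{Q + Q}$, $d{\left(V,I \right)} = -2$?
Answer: $2585 - 2 i \approx 2585.0 - 2.0 i$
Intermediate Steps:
$c{\left(Q \right)} = \sqrt{2} \sqrt{Q}$ ($c{\left(Q \right)} = \sqrt{2 Q} = \sqrt{2} \sqrt{Q}$)
$n = 2581$ ($n = 2007 + 574 = 2581$)
$K{\left(E \right)} = -4 + E$ ($K{\left(E \right)} = \left(1 + E\right) - 5 = -4 + E$)
$n - K{\left(c{\left(d{\left(-5,3 \right)} \right)} \right)} = 2581 - \left(-4 + \sqrt{2} \sqrt{-2}\right) = 2581 - \left(-4 + \sqrt{2} i \sqrt{2}\right) = 2581 - \left(-4 + 2 i\right) = 2581 + \left(4 - 2 i\right) = 2585 - 2 i$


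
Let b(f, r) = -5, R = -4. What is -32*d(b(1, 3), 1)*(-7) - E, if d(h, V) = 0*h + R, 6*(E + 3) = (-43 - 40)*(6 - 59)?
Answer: -9757/6 ≈ -1626.2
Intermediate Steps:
E = 4381/6 (E = -3 + ((-43 - 40)*(6 - 59))/6 = -3 + (-83*(-53))/6 = -3 + (⅙)*4399 = -3 + 4399/6 = 4381/6 ≈ 730.17)
d(h, V) = -4 (d(h, V) = 0*h - 4 = 0 - 4 = -4)
-32*d(b(1, 3), 1)*(-7) - E = -32*(-4)*(-7) - 1*4381/6 = 128*(-7) - 4381/6 = -896 - 4381/6 = -9757/6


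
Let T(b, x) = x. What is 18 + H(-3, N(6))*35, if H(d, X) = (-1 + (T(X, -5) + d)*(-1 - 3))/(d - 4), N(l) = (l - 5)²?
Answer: -137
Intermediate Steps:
N(l) = (-5 + l)²
H(d, X) = (19 - 4*d)/(-4 + d) (H(d, X) = (-1 + (-5 + d)*(-1 - 3))/(d - 4) = (-1 + (-5 + d)*(-4))/(-4 + d) = (-1 + (20 - 4*d))/(-4 + d) = (19 - 4*d)/(-4 + d))
18 + H(-3, N(6))*35 = 18 + ((19 - 4*(-3))/(-4 - 3))*35 = 18 + ((19 + 12)/(-7))*35 = 18 - ⅐*31*35 = 18 - 31/7*35 = 18 - 155 = -137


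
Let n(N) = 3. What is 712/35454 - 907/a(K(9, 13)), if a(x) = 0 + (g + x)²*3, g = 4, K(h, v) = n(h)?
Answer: -1780673/289541 ≈ -6.1500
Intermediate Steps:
K(h, v) = 3
a(x) = 3*(4 + x)² (a(x) = 0 + (4 + x)²*3 = 0 + 3*(4 + x)² = 3*(4 + x)²)
712/35454 - 907/a(K(9, 13)) = 712/35454 - 907*1/(3*(4 + 3)²) = 712*(1/35454) - 907/(3*7²) = 356/17727 - 907/(3*49) = 356/17727 - 907/147 = -1780673/289541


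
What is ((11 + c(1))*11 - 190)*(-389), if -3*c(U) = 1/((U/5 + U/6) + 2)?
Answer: 1948501/71 ≈ 27444.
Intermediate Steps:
c(U) = -1/(3*(2 + 11*U/30)) (c(U) = -1/(3*((U/5 + U/6) + 2)) = -1/(3*(11*U/30 + 2)) = -1/(3*(2 + 11*U/30)))
((11 + c(1))*11 - 190)*(-389) = ((11 - 10/(60 + 11*1))*11 - 190)*(-389) = ((11 - 10/(60 + 11))*11 - 190)*(-389) = ((11 - 10/71)*11 - 190)*(-389) = ((771/71)*11 - 190)*(-389) = (8481/71 - 190)*(-389) = -5009/71*(-389) = 1948501/71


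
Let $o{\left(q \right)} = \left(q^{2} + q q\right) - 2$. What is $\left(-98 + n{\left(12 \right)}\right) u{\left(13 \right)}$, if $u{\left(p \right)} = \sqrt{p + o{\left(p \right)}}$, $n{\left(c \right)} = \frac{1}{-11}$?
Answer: $- \frac{1079 \sqrt{349}}{11} \approx -1832.5$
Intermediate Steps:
$n{\left(c \right)} = - \frac{1}{11}$
$o{\left(q \right)} = -2 + 2 q^{2}$ ($o{\left(q \right)} = \left(q^{2} + q^{2}\right) - 2 = 2 q^{2} - 2 = -2 + 2 q^{2}$)
$u{\left(p \right)} = \sqrt{-2 + p + 2 p^{2}}$ ($u{\left(p \right)} = \sqrt{p + \left(-2 + 2 p^{2}\right)} = \sqrt{-2 + p + 2 p^{2}}$)
$\left(-98 + n{\left(12 \right)}\right) u{\left(13 \right)} = \left(-98 - \frac{1}{11}\right) \sqrt{-2 + 13 + 2 \cdot 13^{2}} = - \frac{1079 \sqrt{-2 + 13 + 2 \cdot 169}}{11} = - \frac{1079 \sqrt{-2 + 13 + 338}}{11} = - \frac{1079 \sqrt{349}}{11}$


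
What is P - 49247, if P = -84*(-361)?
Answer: -18923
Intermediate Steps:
P = 30324
P - 49247 = 30324 - 49247 = -18923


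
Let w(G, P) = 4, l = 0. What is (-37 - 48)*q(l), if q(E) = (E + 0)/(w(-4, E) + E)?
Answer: 0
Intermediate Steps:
q(E) = E/(4 + E) (q(E) = (E + 0)/(4 + E) = E/(4 + E))
(-37 - 48)*q(l) = (-37 - 48)*(0/(4 + 0)) = -0/4 = -85*0 = 0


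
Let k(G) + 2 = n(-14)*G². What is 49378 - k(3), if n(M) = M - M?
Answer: 49380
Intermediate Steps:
n(M) = 0
k(G) = -2 (k(G) = -2 + 0*G² = -2 + 0 = -2)
49378 - k(3) = 49378 - 1*(-2) = 49378 + 2 = 49380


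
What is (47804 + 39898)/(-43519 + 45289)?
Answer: 14617/295 ≈ 49.549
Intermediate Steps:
(47804 + 39898)/(-43519 + 45289) = 87702/1770 = 87702*(1/1770) = 14617/295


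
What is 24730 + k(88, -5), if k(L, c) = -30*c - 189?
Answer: 24691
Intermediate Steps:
k(L, c) = -189 - 30*c
24730 + k(88, -5) = 24730 + (-189 - 30*(-5)) = 24730 + (-189 + 150) = 24730 - 39 = 24691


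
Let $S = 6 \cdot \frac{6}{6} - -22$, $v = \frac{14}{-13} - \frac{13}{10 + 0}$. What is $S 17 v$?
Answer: $- \frac{73542}{65} \approx -1131.4$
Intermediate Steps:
$v = - \frac{309}{130}$ ($v = 14 \left(- \frac{1}{13}\right) - \frac{13}{10} = - \frac{14}{13} - \frac{13}{10} = - \frac{309}{130} \approx -2.3769$)
$S = 28$ ($S = 6 \cdot 6 \cdot \frac{1}{6} + 22 = 6 \cdot 1 + 22 = 6 + 22 = 28$)
$S 17 v = 28 \cdot 17 \left(- \frac{309}{130}\right) = 476 \left(- \frac{309}{130}\right) = - \frac{73542}{65}$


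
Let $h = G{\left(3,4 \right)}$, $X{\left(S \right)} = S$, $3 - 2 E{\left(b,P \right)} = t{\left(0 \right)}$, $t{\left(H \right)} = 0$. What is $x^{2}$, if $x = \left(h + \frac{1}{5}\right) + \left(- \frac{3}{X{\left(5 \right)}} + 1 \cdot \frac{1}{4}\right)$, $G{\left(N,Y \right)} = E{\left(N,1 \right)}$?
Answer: $\frac{729}{400} \approx 1.8225$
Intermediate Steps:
$E{\left(b,P \right)} = \frac{3}{2}$ ($E{\left(b,P \right)} = \frac{3}{2} - 0 = \frac{3}{2} + 0 = \frac{3}{2}$)
$G{\left(N,Y \right)} = \frac{3}{2}$
$h = \frac{3}{2} \approx 1.5$
$x = \frac{27}{20}$ ($x = \left(\frac{3}{2} + \frac{1}{5}\right) + \left(- \frac{3}{5} + 1 \cdot \frac{1}{4}\right) = \left(\frac{3}{2} + \frac{1}{5}\right) + \left(\left(-3\right) \frac{1}{5} + 1 \cdot \frac{1}{4}\right) = \frac{17}{10} + \left(- \frac{3}{5} + \frac{1}{4}\right) = \frac{17}{10} - \frac{7}{20} = \frac{27}{20} \approx 1.35$)
$x^{2} = \left(\frac{27}{20}\right)^{2} = \frac{729}{400}$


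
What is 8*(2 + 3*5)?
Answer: 136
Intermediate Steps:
8*(2 + 3*5) = 8*(2 + 15) = 8*17 = 136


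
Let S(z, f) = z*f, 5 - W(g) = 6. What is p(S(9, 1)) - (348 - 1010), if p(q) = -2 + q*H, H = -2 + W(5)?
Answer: 633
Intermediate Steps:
W(g) = -1 (W(g) = 5 - 1*6 = 5 - 6 = -1)
H = -3 (H = -2 - 1 = -3)
S(z, f) = f*z
p(q) = -2 - 3*q (p(q) = -2 + q*(-3) = -2 - 3*q)
p(S(9, 1)) - (348 - 1010) = (-2 - 3*9) - (348 - 1010) = (-2 - 3*9) - 1*(-662) = (-2 - 27) + 662 = -29 + 662 = 633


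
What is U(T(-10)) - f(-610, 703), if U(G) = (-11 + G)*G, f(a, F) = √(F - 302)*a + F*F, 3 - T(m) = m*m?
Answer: -483733 + 610*√401 ≈ -4.7152e+5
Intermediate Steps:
T(m) = 3 - m² (T(m) = 3 - m*m = 3 - m²)
f(a, F) = F² + a*√(-302 + F) (f(a, F) = √(-302 + F)*a + F² = a*√(-302 + F) + F² = F² + a*√(-302 + F))
U(G) = G*(-11 + G)
U(T(-10)) - f(-610, 703) = (3 - 1*(-10)²)*(-11 + (3 - 1*(-10)²)) - (703² - 610*√(-302 + 703)) = (3 - 1*100)*(-11 + (3 - 1*100)) - (494209 - 610*√401) = (3 - 100)*(-11 + (3 - 100)) + (-494209 + 610*√401) = -97*(-11 - 97) + (-494209 + 610*√401) = -97*(-108) + (-494209 + 610*√401) = 10476 + (-494209 + 610*√401) = -483733 + 610*√401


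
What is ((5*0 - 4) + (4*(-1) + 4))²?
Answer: 16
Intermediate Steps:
((5*0 - 4) + (4*(-1) + 4))² = ((0 - 4) + (-4 + 4))² = (-4 + 0)² = (-4)² = 16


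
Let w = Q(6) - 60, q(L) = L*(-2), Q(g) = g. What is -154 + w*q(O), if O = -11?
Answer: -1342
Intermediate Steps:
q(L) = -2*L
w = -54 (w = 6 - 60 = -54)
-154 + w*q(O) = -154 - (-108)*(-11) = -154 - 54*22 = -154 - 1188 = -1342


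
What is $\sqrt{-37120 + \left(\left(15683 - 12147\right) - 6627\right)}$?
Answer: $i \sqrt{40211} \approx 200.53 i$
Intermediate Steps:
$\sqrt{-37120 + \left(\left(15683 - 12147\right) - 6627\right)} = \sqrt{-37120 + \left(3536 - 6627\right)} = \sqrt{-37120 - 3091} = \sqrt{-40211} = i \sqrt{40211}$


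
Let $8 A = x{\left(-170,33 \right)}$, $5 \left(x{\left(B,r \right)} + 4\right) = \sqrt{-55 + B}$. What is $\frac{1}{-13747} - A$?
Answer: $\frac{13745}{27494} - \frac{3 i}{8} \approx 0.49993 - 0.375 i$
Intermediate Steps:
$x{\left(B,r \right)} = -4 + \frac{\sqrt{-55 + B}}{5}$
$A = - \frac{1}{2} + \frac{3 i}{8}$ ($A = \frac{-4 + \frac{\sqrt{-55 - 170}}{5}}{8} = \frac{-4 + \frac{\sqrt{-225}}{5}}{8} = \frac{-4 + \frac{15 i}{5}}{8} = \frac{-4 + 3 i}{8} = - \frac{1}{2} + \frac{3 i}{8} \approx -0.5 + 0.375 i$)
$\frac{1}{-13747} - A = \frac{1}{-13747} - \left(- \frac{1}{2} + \frac{3 i}{8}\right) = - \frac{1}{13747} + \left(\frac{1}{2} - \frac{3 i}{8}\right) = \frac{13745}{27494} - \frac{3 i}{8}$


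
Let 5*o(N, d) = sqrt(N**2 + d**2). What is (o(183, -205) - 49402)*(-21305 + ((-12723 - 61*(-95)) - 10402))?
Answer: 1908646270 - 7727*sqrt(75514) ≈ 1.9065e+9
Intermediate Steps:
o(N, d) = sqrt(N**2 + d**2)/5
(o(183, -205) - 49402)*(-21305 + ((-12723 - 61*(-95)) - 10402)) = (sqrt(183**2 + (-205)**2)/5 - 49402)*(-21305 + ((-12723 - 61*(-95)) - 10402)) = (sqrt(33489 + 42025)/5 - 49402)*(-21305 + ((-12723 + 5795) - 10402)) = (sqrt(75514)/5 - 49402)*(-21305 + (-6928 - 10402)) = (-49402 + sqrt(75514)/5)*(-21305 - 17330) = (-49402 + sqrt(75514)/5)*(-38635) = 1908646270 - 7727*sqrt(75514)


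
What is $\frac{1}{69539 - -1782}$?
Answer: $\frac{1}{71321} \approx 1.4021 \cdot 10^{-5}$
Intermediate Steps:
$\frac{1}{69539 - -1782} = \frac{1}{69539 + 1782} = \frac{1}{71321}$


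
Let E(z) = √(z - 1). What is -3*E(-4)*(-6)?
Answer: 18*I*√5 ≈ 40.249*I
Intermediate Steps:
E(z) = √(-1 + z)
-3*E(-4)*(-6) = -3*√(-1 - 4)*(-6) = -3*I*√5*(-6) = 18*I*√5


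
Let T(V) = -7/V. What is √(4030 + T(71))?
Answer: √20314733/71 ≈ 63.482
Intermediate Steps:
√(4030 + T(71)) = √(4030 - 7/71) = √(286123/71) = √20314733/71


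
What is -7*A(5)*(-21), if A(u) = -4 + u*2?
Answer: 882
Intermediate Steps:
A(u) = -4 + 2*u
-7*A(5)*(-21) = -7*(-4 + 2*5)*(-21) = -7*(-4 + 10)*(-21) = -7*6*(-21) = -42*(-21) = 882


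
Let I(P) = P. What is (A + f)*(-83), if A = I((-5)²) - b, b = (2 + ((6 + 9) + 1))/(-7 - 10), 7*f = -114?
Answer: -96529/119 ≈ -811.17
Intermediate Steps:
f = -114/7 (f = (⅐)*(-114) = -114/7 ≈ -16.286)
b = -18/17 (b = (2 + (15 + 1))/(-17) = (2 + 16)*(-1/17) = 18*(-1/17) = -18/17 ≈ -1.0588)
A = 443/17 (A = (-5)² - 1*(-18/17) = 25 + 18/17 = 443/17 ≈ 26.059)
(A + f)*(-83) = (443/17 - 114/7)*(-83) = (1163/119)*(-83) = -96529/119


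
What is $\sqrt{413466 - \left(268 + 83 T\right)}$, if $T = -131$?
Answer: $3 \sqrt{47119} \approx 651.21$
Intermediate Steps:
$\sqrt{413466 - \left(268 + 83 T\right)} = \sqrt{413466 - -10605} = \sqrt{413466 + \left(-268 + 10873\right)} = \sqrt{413466 + 10605} = \sqrt{424071} = 3 \sqrt{47119}$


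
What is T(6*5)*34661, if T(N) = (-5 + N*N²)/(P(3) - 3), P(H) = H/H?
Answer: -935673695/2 ≈ -4.6784e+8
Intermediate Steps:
P(H) = 1
T(N) = 5/2 - N³/2 (T(N) = (-5 + N*N²)/(1 - 3) = (-5 + N³)/(-2) = (-5 + N³)*(-½) = 5/2 - N³/2)
T(6*5)*34661 = (5/2 - (6*5)³/2)*34661 = (5/2 - ½*30³)*34661 = (5/2 - ½*27000)*34661 = (5/2 - 13500)*34661 = -26995/2*34661 = -935673695/2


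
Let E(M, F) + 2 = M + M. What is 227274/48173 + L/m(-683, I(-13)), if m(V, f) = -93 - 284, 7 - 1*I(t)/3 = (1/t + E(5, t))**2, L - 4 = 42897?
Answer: -1980987575/18161221 ≈ -109.08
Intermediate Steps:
L = 42901 (L = 4 + 42897 = 42901)
E(M, F) = -2 + 2*M (E(M, F) = -2 + (M + M) = -2 + 2*M)
I(t) = 21 - 3*(8 + 1/t)**2 (I(t) = 21 - 3*(1/t + (-2 + 2*5))**2 = 21 - 3*(1/t + (-2 + 10))**2 = 21 - 3*(1/t + 8)**2 = 21 - 3*(8 + 1/t)**2)
m(V, f) = -377
227274/48173 + L/m(-683, I(-13)) = 227274/48173 + 42901/(-377) = 227274*(1/48173) + 42901*(-1/377) = 227274/48173 - 42901/377 = -1980987575/18161221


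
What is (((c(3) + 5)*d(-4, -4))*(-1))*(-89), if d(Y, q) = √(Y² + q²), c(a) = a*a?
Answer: 4984*√2 ≈ 7048.4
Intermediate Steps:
c(a) = a²
(((c(3) + 5)*d(-4, -4))*(-1))*(-89) = (((3² + 5)*√((-4)² + (-4)²))*(-1))*(-89) = (((9 + 5)*√(16 + 16))*(-1))*(-89) = ((14*√32)*(-1))*(-89) = ((14*(4*√2))*(-1))*(-89) = ((56*√2)*(-1))*(-89) = -56*√2*(-89) = 4984*√2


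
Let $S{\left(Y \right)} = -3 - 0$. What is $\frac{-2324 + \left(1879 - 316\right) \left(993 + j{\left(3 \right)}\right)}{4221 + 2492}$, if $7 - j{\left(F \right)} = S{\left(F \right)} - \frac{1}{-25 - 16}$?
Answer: $\frac{64178402}{275233} \approx 233.18$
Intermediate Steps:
$S{\left(Y \right)} = -3$ ($S{\left(Y \right)} = -3 + 0 = -3$)
$j{\left(F \right)} = \frac{409}{41}$ ($j{\left(F \right)} = 7 - \left(-3 - \frac{1}{-25 - 16}\right) = 7 - \left(-3 - \frac{1}{-41}\right) = 7 - \left(-3 - - \frac{1}{41}\right) = 7 - \left(-3 + \frac{1}{41}\right) = 7 - - \frac{122}{41} = 7 + \frac{122}{41} = \frac{409}{41}$)
$\frac{-2324 + \left(1879 - 316\right) \left(993 + j{\left(3 \right)}\right)}{4221 + 2492} = \frac{-2324 + \left(1879 - 316\right) \left(993 + \frac{409}{41}\right)}{4221 + 2492} = \frac{-2324 + 1563 \cdot \frac{41122}{41}}{6713} = \left(-2324 + \frac{64273686}{41}\right) \frac{1}{6713} = \frac{64178402}{41} \cdot \frac{1}{6713} = \frac{64178402}{275233}$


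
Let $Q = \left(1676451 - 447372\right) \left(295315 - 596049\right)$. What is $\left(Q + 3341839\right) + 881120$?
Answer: $-369621621027$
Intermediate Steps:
$Q = -369625843986$ ($Q = 1229079 \left(-300734\right) = -369625843986$)
$\left(Q + 3341839\right) + 881120 = \left(-369625843986 + 3341839\right) + 881120 = -369622502147 + 881120 = -369621621027$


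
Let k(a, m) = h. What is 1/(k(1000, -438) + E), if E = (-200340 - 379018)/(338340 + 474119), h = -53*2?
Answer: -812459/86700012 ≈ -0.0093709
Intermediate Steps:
h = -106
k(a, m) = -106
E = -579358/812459 ≈ -0.71309
1/(k(1000, -438) + E) = 1/(-106 - 579358/812459) = 1/(-86700012/812459) = -812459/86700012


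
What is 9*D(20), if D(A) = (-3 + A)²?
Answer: 2601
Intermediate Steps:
9*D(20) = 9*(-3 + 20)² = 9*17² = 9*289 = 2601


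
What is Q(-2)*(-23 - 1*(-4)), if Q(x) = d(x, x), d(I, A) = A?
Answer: 38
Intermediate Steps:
Q(x) = x
Q(-2)*(-23 - 1*(-4)) = -2*(-23 - 1*(-4)) = -2*(-23 + 4) = -2*(-19) = 38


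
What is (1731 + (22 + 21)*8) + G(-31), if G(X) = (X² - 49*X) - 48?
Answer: 4507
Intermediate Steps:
G(X) = -48 + X² - 49*X
(1731 + (22 + 21)*8) + G(-31) = (1731 + (22 + 21)*8) + (-48 + (-31)² - 49*(-31)) = (1731 + 43*8) + (-48 + 961 + 1519) = (1731 + 344) + 2432 = 2075 + 2432 = 4507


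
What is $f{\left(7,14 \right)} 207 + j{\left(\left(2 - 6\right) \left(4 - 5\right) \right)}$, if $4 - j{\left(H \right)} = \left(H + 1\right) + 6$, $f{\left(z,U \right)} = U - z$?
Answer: $1442$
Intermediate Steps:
$j{\left(H \right)} = -3 - H$ ($j{\left(H \right)} = 4 - \left(\left(H + 1\right) + 6\right) = 4 - \left(\left(1 + H\right) + 6\right) = 4 - \left(7 + H\right) = -3 - H$)
$f{\left(7,14 \right)} 207 + j{\left(\left(2 - 6\right) \left(4 - 5\right) \right)} = \left(14 - 7\right) 207 - \left(3 + \left(2 - 6\right) \left(4 - 5\right)\right) = \left(14 - 7\right) 207 - \left(3 - -4\right) = 7 \cdot 207 - 7 = 1449 - 7 = 1442$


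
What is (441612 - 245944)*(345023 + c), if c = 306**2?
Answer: 85831529212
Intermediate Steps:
c = 93636
(441612 - 245944)*(345023 + c) = (441612 - 245944)*(345023 + 93636) = 195668*438659 = 85831529212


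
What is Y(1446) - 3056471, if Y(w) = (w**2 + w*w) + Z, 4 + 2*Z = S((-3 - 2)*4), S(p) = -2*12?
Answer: 1125347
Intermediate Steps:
S(p) = -24
Z = -14 (Z = -2 + (1/2)*(-24) = -2 - 12 = -14)
Y(w) = -14 + 2*w**2 (Y(w) = (w**2 + w*w) - 14 = (w**2 + w**2) - 14 = 2*w**2 - 14 = -14 + 2*w**2)
Y(1446) - 3056471 = (-14 + 2*1446**2) - 3056471 = (-14 + 2*2090916) - 3056471 = (-14 + 4181832) - 3056471 = 4181818 - 3056471 = 1125347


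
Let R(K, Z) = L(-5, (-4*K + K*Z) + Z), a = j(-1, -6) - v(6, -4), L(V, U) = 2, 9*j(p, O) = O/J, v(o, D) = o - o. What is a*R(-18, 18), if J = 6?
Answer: -2/9 ≈ -0.22222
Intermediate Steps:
v(o, D) = 0
j(p, O) = O/54 (j(p, O) = (O/6)/9 = O/54)
a = -⅑ (a = (1/54)*(-6) - 1*0 = -⅑ + 0 = -⅑ ≈ -0.11111)
R(K, Z) = 2
a*R(-18, 18) = -⅑*2 = -2/9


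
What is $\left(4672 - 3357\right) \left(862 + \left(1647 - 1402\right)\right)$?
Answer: $1455705$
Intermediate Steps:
$\left(4672 - 3357\right) \left(862 + \left(1647 - 1402\right)\right) = \left(4672 - 3357\right) \left(862 + 245\right) = 1315 \cdot 1107 = 1455705$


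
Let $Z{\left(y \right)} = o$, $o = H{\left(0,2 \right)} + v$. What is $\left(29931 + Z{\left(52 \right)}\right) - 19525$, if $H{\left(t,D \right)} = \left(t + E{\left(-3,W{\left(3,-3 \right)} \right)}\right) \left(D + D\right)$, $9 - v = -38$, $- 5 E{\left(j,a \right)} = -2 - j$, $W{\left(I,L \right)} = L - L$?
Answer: $\frac{52261}{5} \approx 10452.0$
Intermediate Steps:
$W{\left(I,L \right)} = 0$
$E{\left(j,a \right)} = \frac{2}{5} + \frac{j}{5}$ ($E{\left(j,a \right)} = - \frac{-2 - j}{5} = \frac{2}{5} + \frac{j}{5}$)
$v = 47$ ($v = 9 - -38 = 9 + 38 = 47$)
$H{\left(t,D \right)} = 2 D \left(- \frac{1}{5} + t\right)$ ($H{\left(t,D \right)} = \left(t + \left(\frac{2}{5} + \frac{1}{5} \left(-3\right)\right)\right) \left(D + D\right) = \left(t + \left(\frac{2}{5} - \frac{3}{5}\right)\right) 2 D = \left(t - \frac{1}{5}\right) 2 D = \left(- \frac{1}{5} + t\right) 2 D = 2 D \left(- \frac{1}{5} + t\right)$)
$o = \frac{231}{5}$ ($o = \frac{2}{5} \cdot 2 \left(-1 + 5 \cdot 0\right) + 47 = \frac{2}{5} \cdot 2 \left(-1 + 0\right) + 47 = \frac{2}{5} \cdot 2 \left(-1\right) + 47 = - \frac{4}{5} + 47 = \frac{231}{5} \approx 46.2$)
$Z{\left(y \right)} = \frac{231}{5}$
$\left(29931 + Z{\left(52 \right)}\right) - 19525 = \left(29931 + \frac{231}{5}\right) - 19525 = \frac{149886}{5} - 19525 = \frac{52261}{5}$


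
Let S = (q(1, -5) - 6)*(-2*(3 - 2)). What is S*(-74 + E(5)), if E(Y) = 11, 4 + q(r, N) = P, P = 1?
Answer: -1134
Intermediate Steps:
q(r, N) = -3 (q(r, N) = -4 + 1 = -3)
S = 18 (S = (-3 - 6)*(-2*(3 - 2)) = -(-18) = -9*(-2) = 18)
S*(-74 + E(5)) = 18*(-74 + 11) = 18*(-63) = -1134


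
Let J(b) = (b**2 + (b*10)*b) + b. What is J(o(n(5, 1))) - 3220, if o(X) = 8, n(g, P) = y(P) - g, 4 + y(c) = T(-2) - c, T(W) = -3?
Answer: -2508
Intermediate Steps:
y(c) = -7 - c (y(c) = -4 + (-3 - c) = -7 - c)
n(g, P) = -7 - P - g (n(g, P) = (-7 - P) - g = -7 - P - g)
J(b) = b + 11*b**2 (J(b) = (b**2 + (10*b)*b) + b = (b**2 + 10*b**2) + b = 11*b**2 + b = b + 11*b**2)
J(o(n(5, 1))) - 3220 = 8*(1 + 11*8) - 3220 = 8*(1 + 88) - 3220 = 8*89 - 3220 = 712 - 3220 = -2508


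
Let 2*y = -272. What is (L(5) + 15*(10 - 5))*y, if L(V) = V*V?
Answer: -13600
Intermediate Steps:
L(V) = V**2
y = -136 (y = (1/2)*(-272) = -136)
(L(5) + 15*(10 - 5))*y = (5**2 + 15*(10 - 5))*(-136) = (25 + 15*5)*(-136) = (25 + 75)*(-136) = 100*(-136) = -13600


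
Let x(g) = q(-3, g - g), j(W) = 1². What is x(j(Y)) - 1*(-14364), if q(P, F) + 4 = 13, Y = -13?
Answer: 14373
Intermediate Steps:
q(P, F) = 9 (q(P, F) = -4 + 13 = 9)
j(W) = 1
x(g) = 9
x(j(Y)) - 1*(-14364) = 9 - 1*(-14364) = 9 + 14364 = 14373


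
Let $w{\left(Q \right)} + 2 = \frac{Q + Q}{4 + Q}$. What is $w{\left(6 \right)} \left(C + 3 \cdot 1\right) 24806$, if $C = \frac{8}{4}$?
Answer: $-99224$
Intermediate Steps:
$w{\left(Q \right)} = -2 + \frac{2 Q}{4 + Q}$ ($w{\left(Q \right)} = -2 + \frac{Q + Q}{4 + Q} = -2 + \frac{2 Q}{4 + Q}$)
$C = 2$ ($C = 8 \cdot \frac{1}{4} = 2$)
$w{\left(6 \right)} \left(C + 3 \cdot 1\right) 24806 = - \frac{8}{4 + 6} \left(2 + 3 \cdot 1\right) 24806 = - \frac{8}{10} \left(2 + 3\right) 24806 = \left(-8\right) \frac{1}{10} \cdot 5 \cdot 24806 = \left(- \frac{4}{5}\right) 5 \cdot 24806 = \left(-4\right) 24806 = -99224$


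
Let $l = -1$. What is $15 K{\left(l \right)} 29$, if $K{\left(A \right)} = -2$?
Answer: $-870$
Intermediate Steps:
$15 K{\left(l \right)} 29 = 15 \left(-2\right) 29 = \left(-30\right) 29 = -870$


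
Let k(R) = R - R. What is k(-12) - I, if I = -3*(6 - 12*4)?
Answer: -126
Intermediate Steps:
k(R) = 0
I = 126 (I = -3*(6 - 48) = -3*(-42) = 126)
k(-12) - I = 0 - 1*126 = 0 - 126 = -126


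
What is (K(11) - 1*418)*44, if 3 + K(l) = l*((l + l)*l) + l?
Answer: 99088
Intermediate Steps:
K(l) = -3 + l + 2*l³ (K(l) = -3 + (l*((l + l)*l) + l) = -3 + (l*((2*l)*l) + l) = -3 + (l*(2*l²) + l) = -3 + (2*l³ + l) = -3 + (l + 2*l³) = -3 + l + 2*l³)
(K(11) - 1*418)*44 = ((-3 + 11 + 2*11³) - 1*418)*44 = ((-3 + 11 + 2*1331) - 418)*44 = ((-3 + 11 + 2662) - 418)*44 = (2670 - 418)*44 = 2252*44 = 99088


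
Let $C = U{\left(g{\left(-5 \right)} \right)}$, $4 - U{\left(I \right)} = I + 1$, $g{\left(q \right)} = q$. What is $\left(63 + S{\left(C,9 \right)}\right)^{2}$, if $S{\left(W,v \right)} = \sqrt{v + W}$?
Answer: $\left(63 + \sqrt{17}\right)^{2} \approx 4505.5$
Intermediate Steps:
$U{\left(I \right)} = 3 - I$ ($U{\left(I \right)} = 4 - \left(I + 1\right) = 4 - \left(1 + I\right) = 3 - I$)
$C = 8$ ($C = 3 - -5 = 3 + 5 = 8$)
$S{\left(W,v \right)} = \sqrt{W + v}$
$\left(63 + S{\left(C,9 \right)}\right)^{2} = \left(63 + \sqrt{8 + 9}\right)^{2} = \left(63 + \sqrt{17}\right)^{2}$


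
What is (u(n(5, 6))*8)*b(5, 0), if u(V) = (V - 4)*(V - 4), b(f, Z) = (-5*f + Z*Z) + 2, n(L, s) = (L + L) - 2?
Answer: -2944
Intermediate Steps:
n(L, s) = -2 + 2*L (n(L, s) = 2*L - 2 = -2 + 2*L)
b(f, Z) = 2 + Z² - 5*f (b(f, Z) = (-5*f + Z²) + 2 = (Z² - 5*f) + 2 = 2 + Z² - 5*f)
u(V) = (-4 + V)² (u(V) = (-4 + V)*(-4 + V) = (-4 + V)²)
(u(n(5, 6))*8)*b(5, 0) = ((-4 + (-2 + 2*5))²*8)*(2 + 0² - 5*5) = ((-4 + (-2 + 10))²*8)*(2 + 0 - 25) = ((-4 + 8)²*8)*(-23) = (4²*8)*(-23) = (16*8)*(-23) = 128*(-23) = -2944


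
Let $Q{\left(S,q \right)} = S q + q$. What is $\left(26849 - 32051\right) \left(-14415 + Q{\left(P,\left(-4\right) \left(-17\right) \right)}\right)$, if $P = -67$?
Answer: $98333406$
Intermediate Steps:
$Q{\left(S,q \right)} = q + S q$
$\left(26849 - 32051\right) \left(-14415 + Q{\left(P,\left(-4\right) \left(-17\right) \right)}\right) = \left(26849 - 32051\right) \left(-14415 + \left(-4\right) \left(-17\right) \left(1 - 67\right)\right) = - 5202 \left(-14415 + 68 \left(-66\right)\right) = - 5202 \left(-14415 - 4488\right) = \left(-5202\right) \left(-18903\right) = 98333406$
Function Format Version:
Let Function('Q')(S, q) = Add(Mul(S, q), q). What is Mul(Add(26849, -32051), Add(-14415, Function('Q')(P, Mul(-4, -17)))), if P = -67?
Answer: 98333406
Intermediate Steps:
Function('Q')(S, q) = Add(q, Mul(S, q))
Mul(Add(26849, -32051), Add(-14415, Function('Q')(P, Mul(-4, -17)))) = Mul(Add(26849, -32051), Add(-14415, Mul(Mul(-4, -17), Add(1, -67)))) = Mul(-5202, Add(-14415, Mul(68, -66))) = Mul(-5202, Add(-14415, -4488)) = Mul(-5202, -18903) = 98333406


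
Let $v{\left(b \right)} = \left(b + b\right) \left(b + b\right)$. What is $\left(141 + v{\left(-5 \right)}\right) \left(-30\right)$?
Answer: $-7230$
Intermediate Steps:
$v{\left(b \right)} = 4 b^{2}$ ($v{\left(b \right)} = 2 b 2 b = 4 b^{2}$)
$\left(141 + v{\left(-5 \right)}\right) \left(-30\right) = \left(141 + 4 \left(-5\right)^{2}\right) \left(-30\right) = \left(141 + 4 \cdot 25\right) \left(-30\right) = \left(141 + 100\right) \left(-30\right) = 241 \left(-30\right) = -7230$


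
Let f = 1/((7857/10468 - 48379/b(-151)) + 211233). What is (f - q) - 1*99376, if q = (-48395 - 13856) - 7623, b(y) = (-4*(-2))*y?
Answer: -19704606116152054/667907467945 ≈ -29502.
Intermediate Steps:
b(y) = 8*y
f = 3161336/667907467945 (f = 1/((7857/10468 - 48379/(8*(-151))) + 211233) = 1/((7857*(1/10468) - 48379/(-1208)) + 211233) = 1/((7857/10468 - 48379*(-1/1208)) + 211233) = 1/((7857/10468 + 48379/1208) + 211233) = 1/(128980657/3161336 + 211233) = 1/(667907467945/3161336) = 3161336/667907467945 ≈ 4.7332e-6)
q = -69874 (q = -62251 - 7623 = -69874)
(f - q) - 1*99376 = (3161336/667907467945 - 1*(-69874)) - 1*99376 = (3161336/667907467945 + 69874) - 99376 = 46669366418350266/667907467945 - 99376 = -19704606116152054/667907467945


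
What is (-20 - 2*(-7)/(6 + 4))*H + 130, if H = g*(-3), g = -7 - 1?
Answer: -1582/5 ≈ -316.40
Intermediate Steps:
g = -8
H = 24 (H = -8*(-3) = 24)
(-20 - 2*(-7)/(6 + 4))*H + 130 = (-20 - 2*(-7)/(6 + 4))*24 + 130 = (-20 - (-14)/10)*24 + 130 = (-20 - 1*(-7/5))*24 + 130 = (-20 + 7/5)*24 + 130 = -93/5*24 + 130 = -2232/5 + 130 = -1582/5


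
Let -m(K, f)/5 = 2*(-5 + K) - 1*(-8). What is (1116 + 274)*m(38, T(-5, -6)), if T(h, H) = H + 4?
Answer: -514300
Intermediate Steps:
T(h, H) = 4 + H
m(K, f) = 10 - 10*K (m(K, f) = -5*(2*(-5 + K) - 1*(-8)) = -5*((-10 + 2*K) + 8) = -5*(-2 + 2*K) = 10 - 10*K)
(1116 + 274)*m(38, T(-5, -6)) = (1116 + 274)*(10 - 10*38) = 1390*(10 - 380) = 1390*(-370) = -514300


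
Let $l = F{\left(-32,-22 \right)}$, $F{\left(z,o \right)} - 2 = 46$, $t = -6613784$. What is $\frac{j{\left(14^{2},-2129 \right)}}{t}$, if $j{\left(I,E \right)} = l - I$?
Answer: $\frac{37}{1653446} \approx 2.2377 \cdot 10^{-5}$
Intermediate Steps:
$F{\left(z,o \right)} = 48$ ($F{\left(z,o \right)} = 2 + 46 = 48$)
$l = 48$
$j{\left(I,E \right)} = 48 - I$
$\frac{j{\left(14^{2},-2129 \right)}}{t} = \frac{48 - 14^{2}}{-6613784} = \left(48 - 196\right) \left(- \frac{1}{6613784}\right) = \left(-148\right) \left(- \frac{1}{6613784}\right) = \frac{37}{1653446}$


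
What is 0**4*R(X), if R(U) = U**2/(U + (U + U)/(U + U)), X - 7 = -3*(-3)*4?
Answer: 0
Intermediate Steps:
X = 43 (X = 7 - 3*(-3)*4 = 7 + 9*4 = 7 + 36 = 43)
R(U) = U**2/(1 + U) (R(U) = U**2/(U + (2*U)/((2*U))) = U**2/(U + (2*U)*(1/(2*U))) = U**2/(U + 1) = U**2/(1 + U))
0**4*R(X) = 0**4*(43**2/(1 + 43)) = 0*(1849/44) = 0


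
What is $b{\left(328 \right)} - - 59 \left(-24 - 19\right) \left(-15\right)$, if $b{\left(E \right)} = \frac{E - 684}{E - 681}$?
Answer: $\frac{13433771}{353} \approx 38056.0$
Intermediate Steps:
$b{\left(E \right)} = \frac{-684 + E}{-681 + E}$
$b{\left(328 \right)} - - 59 \left(-24 - 19\right) \left(-15\right) = \frac{-684 + 328}{-681 + 328} - - 59 \left(-24 - 19\right) \left(-15\right) = \frac{1}{-353} \left(-356\right) - - 59 \left(-24 - 19\right) \left(-15\right) = \left(- \frac{1}{353}\right) \left(-356\right) - \left(-59\right) \left(-43\right) \left(-15\right) = \frac{356}{353} - 2537 \left(-15\right) = \frac{356}{353} - -38055 = \frac{356}{353} + 38055 = \frac{13433771}{353}$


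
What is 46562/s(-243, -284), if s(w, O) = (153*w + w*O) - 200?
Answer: 46562/31633 ≈ 1.4719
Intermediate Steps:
s(w, O) = -200 + 153*w + O*w (s(w, O) = (153*w + O*w) - 200 = -200 + 153*w + O*w)
46562/s(-243, -284) = 46562/(-200 + 153*(-243) - 284*(-243)) = 46562/(-200 - 37179 + 69012) = 46562/31633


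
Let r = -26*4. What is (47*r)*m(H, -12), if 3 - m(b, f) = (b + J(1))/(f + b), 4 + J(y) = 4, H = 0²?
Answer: -14664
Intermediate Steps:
H = 0
J(y) = 0 (J(y) = -4 + 4 = 0)
r = -104
m(b, f) = 3 - b/(b + f) (m(b, f) = 3 - (b + 0)/(f + b) = 3 - b/(b + f))
(47*r)*m(H, -12) = (47*(-104))*((2*0 + 3*(-12))/(0 - 12)) = -4888*(0 - 36)/(-12) = -(-1222)*(-36)/3 = -4888*3 = -14664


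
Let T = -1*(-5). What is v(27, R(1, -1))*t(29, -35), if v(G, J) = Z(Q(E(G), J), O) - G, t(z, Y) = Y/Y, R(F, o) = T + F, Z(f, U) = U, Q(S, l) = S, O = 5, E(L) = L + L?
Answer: -22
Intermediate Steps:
E(L) = 2*L
T = 5
R(F, o) = 5 + F
t(z, Y) = 1
v(G, J) = 5 - G
v(27, R(1, -1))*t(29, -35) = (5 - 1*27)*1 = (5 - 27)*1 = -22*1 = -22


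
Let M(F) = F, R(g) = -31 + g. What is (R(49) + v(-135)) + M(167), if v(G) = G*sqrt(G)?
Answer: 185 - 405*I*sqrt(15) ≈ 185.0 - 1568.6*I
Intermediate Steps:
v(G) = G**(3/2)
(R(49) + v(-135)) + M(167) = ((-31 + 49) + (-135)**(3/2)) + 167 = (18 - 405*I*sqrt(15)) + 167 = 185 - 405*I*sqrt(15)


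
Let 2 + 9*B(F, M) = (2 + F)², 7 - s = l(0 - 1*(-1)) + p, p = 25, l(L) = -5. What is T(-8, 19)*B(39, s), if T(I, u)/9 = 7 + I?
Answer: -1679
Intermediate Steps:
s = -13 (s = 7 - (-5 + 25) = 7 - 1*20 = 7 - 20 = -13)
B(F, M) = -2/9 + (2 + F)²/9
T(I, u) = 63 + 9*I (T(I, u) = 9*(7 + I) = 63 + 9*I)
T(-8, 19)*B(39, s) = (63 + 9*(-8))*(-2/9 + (2 + 39)²/9) = (63 - 72)*(-2/9 + (⅑)*41²) = -9*(-2/9 + (⅑)*1681) = -9*(-2/9 + 1681/9) = -9*1679/9 = -1679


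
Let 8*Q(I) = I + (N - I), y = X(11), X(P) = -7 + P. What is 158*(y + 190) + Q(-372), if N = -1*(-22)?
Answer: 122619/4 ≈ 30655.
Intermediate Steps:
N = 22
y = 4 (y = -7 + 11 = 4)
Q(I) = 11/4 (Q(I) = (I + (22 - I))/8 = (⅛)*22 = 11/4)
158*(y + 190) + Q(-372) = 158*(4 + 190) + 11/4 = 158*194 + 11/4 = 30652 + 11/4 = 122619/4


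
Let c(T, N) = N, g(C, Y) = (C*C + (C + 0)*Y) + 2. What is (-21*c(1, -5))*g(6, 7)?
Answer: 8400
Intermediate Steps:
g(C, Y) = 2 + C**2 + C*Y (g(C, Y) = (C**2 + C*Y) + 2 = 2 + C**2 + C*Y)
(-21*c(1, -5))*g(6, 7) = (-21*(-5))*(2 + 6**2 + 6*7) = 105*(2 + 36 + 42) = 105*80 = 8400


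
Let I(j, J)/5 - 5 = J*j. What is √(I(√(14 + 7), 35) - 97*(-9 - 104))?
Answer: √(10986 + 175*√21) ≈ 108.57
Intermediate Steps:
I(j, J) = 25 + 5*J*j (I(j, J) = 25 + 5*(J*j) = 25 + 5*J*j)
√(I(√(14 + 7), 35) - 97*(-9 - 104)) = √((25 + 5*35*√(14 + 7)) - 97*(-9 - 104)) = √((25 + 5*35*√21) - 97*(-113)) = √((25 + 175*√21) + 10961) = √(10986 + 175*√21)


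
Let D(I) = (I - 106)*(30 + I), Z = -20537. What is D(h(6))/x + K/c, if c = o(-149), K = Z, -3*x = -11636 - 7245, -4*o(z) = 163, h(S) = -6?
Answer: 1549721956/3077603 ≈ 503.55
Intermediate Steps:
o(z) = -163/4 (o(z) = -¼*163 = -163/4)
x = 18881/3 (x = -(-11636 - 7245)/3 = -⅓*(-18881) = 18881/3 ≈ 6293.7)
K = -20537
D(I) = (-106 + I)*(30 + I)
c = -163/4 ≈ -40.750
D(h(6))/x + K/c = (-3180 + (-6)² - 76*(-6))/(18881/3) - 20537/(-163/4) = (-3180 + 36 + 456)*(3/18881) - 20537*(-4/163) = -2688*3/18881 + 82148/163 = -8064/18881 + 82148/163 = 1549721956/3077603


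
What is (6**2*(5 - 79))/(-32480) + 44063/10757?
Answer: 182477861/43673420 ≈ 4.1782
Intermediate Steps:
(6**2*(5 - 79))/(-32480) + 44063/10757 = (36*(-74))*(-1/32480) + 44063*(1/10757) = -2664*(-1/32480) + 44063/10757 = 333/4060 + 44063/10757 = 182477861/43673420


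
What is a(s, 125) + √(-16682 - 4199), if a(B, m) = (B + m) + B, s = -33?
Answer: 59 + I*√20881 ≈ 59.0 + 144.5*I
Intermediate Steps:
a(B, m) = m + 2*B
a(s, 125) + √(-16682 - 4199) = (125 + 2*(-33)) + √(-16682 - 4199) = (125 - 66) + √(-20881) = 59 + I*√20881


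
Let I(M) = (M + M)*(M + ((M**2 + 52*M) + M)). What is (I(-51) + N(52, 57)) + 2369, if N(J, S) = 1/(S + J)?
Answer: 1959276/109 ≈ 17975.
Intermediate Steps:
N(J, S) = 1/(J + S)
I(M) = 2*M*(M**2 + 54*M) (I(M) = (2*M)*(M + (M**2 + 53*M)) = (2*M)*(M**2 + 54*M) = 2*M*(M**2 + 54*M))
(I(-51) + N(52, 57)) + 2369 = (2*(-51)**2*(54 - 51) + 1/(52 + 57)) + 2369 = (2*2601*3 + 1/109) + 2369 = (15606 + 1/109) + 2369 = 1701055/109 + 2369 = 1959276/109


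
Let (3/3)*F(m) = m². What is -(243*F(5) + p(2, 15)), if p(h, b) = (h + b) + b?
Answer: -6107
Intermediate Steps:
p(h, b) = h + 2*b (p(h, b) = (b + h) + b = h + 2*b)
F(m) = m²
-(243*F(5) + p(2, 15)) = -(243*5² + (2 + 2*15)) = -(243*25 + (2 + 30)) = -(6075 + 32) = -1*6107 = -6107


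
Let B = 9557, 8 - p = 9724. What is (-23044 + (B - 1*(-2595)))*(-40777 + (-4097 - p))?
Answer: 382940936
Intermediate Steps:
p = -9716 (p = 8 - 1*9724 = 8 - 9724 = -9716)
(-23044 + (B - 1*(-2595)))*(-40777 + (-4097 - p)) = (-23044 + (9557 - 1*(-2595)))*(-40777 + (-4097 - 1*(-9716))) = (-23044 + (9557 + 2595))*(-40777 + (-4097 + 9716)) = (-23044 + 12152)*(-40777 + 5619) = -10892*(-35158) = 382940936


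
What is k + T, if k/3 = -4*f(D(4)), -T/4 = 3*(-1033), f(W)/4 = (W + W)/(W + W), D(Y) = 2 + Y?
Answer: 12348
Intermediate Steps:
f(W) = 4 (f(W) = 4*((W + W)/(W + W)) = 4*((2*W)/((2*W))) = 4*((2*W)*(1/(2*W))) = 4*1 = 4)
T = 12396 (T = -12*(-1033) = -4*(-3099) = 12396)
k = -48 (k = 3*(-4*4) = 3*(-16) = -48)
k + T = -48 + 12396 = 12348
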